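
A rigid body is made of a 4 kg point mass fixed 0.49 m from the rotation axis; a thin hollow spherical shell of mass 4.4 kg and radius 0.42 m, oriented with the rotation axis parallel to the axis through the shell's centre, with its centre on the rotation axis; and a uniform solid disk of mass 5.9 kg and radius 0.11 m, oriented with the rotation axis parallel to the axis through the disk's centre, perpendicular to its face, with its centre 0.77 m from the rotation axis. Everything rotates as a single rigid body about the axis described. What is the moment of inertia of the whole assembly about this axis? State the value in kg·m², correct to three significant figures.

5.01

Point mass: I_cm = 0; centre at d = 0.49 m, so I = I_cm + Md² gives I = 0 + (4)(0.49)² = 0.9604 kg·m².
Spherical shell: I_cm = (2/3)MR² = (2/3)(4.4)(0.42)² = 0.51744 kg·m²; axis through the centre, so I = 0.51744 kg·m².
Solid disk: I_cm = (1/2)MR² = (1/2)(5.9)(0.11)² = 0.035695 kg·m²; centre at d = 0.77 m, so I = I_cm + Md² gives I = 0.035695 + (5.9)(0.77)² = 3.5338 kg·m².
Total I = 0.9604 + 0.51744 + 3.5338 = 5.0116 kg·m².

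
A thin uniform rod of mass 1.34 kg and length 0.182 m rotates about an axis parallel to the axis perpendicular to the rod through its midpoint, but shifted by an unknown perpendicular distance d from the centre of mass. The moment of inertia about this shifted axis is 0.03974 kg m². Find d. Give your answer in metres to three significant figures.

About the centre-of-mass axis, I_cm = (1/12)ML² = (1/12)(1.34)(0.182)² = 0.0036988 kg m².
Parallel axis theorem: I = I_cm + Md², so Md² = 0.03974 − 0.0036988 = 0.036041 kg m².
d = √(0.036041 / 1.34) = 0.164 m.

0.164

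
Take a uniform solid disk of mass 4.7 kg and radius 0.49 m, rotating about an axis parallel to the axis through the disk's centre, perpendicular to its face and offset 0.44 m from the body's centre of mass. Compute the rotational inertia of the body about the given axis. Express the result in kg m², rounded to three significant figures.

I_cm = (1/2)MR² = (1/2)(4.7)(0.49)² = 0.56423 kg m²; centre at d = 0.44 m, so I = I_cm + Md² gives I = 0.56423 + (4.7)(0.44)² = 1.4742 kg m².

1.47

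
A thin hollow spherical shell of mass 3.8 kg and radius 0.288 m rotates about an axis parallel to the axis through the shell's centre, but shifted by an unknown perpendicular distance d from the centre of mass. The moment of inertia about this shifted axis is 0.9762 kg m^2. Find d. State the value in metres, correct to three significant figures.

About the centre-of-mass axis, I_cm = (2/3)MR² = (2/3)(3.8)(0.288)² = 0.21012 kg m^2.
Parallel axis theorem: I = I_cm + Md², so Md² = 0.9762 − 0.21012 = 0.76608 kg m^2.
d = √(0.76608 / 3.8) = 0.449 m.

0.449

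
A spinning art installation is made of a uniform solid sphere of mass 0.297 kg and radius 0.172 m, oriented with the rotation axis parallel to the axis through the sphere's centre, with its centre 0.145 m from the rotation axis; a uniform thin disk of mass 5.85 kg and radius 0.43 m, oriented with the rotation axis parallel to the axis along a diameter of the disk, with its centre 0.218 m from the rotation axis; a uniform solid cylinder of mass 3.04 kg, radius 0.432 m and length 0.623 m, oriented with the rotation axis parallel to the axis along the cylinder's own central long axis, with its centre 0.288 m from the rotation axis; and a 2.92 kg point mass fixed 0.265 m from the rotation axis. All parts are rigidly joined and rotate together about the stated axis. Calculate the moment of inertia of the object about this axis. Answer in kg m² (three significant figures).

1.30

Solid sphere: I_cm = (2/5)MR² = (2/5)(0.297)(0.172)² = 0.0035146 kg m²; centre at d = 0.145 m, so I = I_cm + Md² gives I = 0.0035146 + (0.297)(0.145)² = 0.009759 kg m².
Thin disk: I_cm = (1/4)MR² = (1/4)(5.85)(0.43)² = 0.27042 kg m²; centre at d = 0.218 m, so I = I_cm + Md² gives I = 0.27042 + (5.85)(0.218)² = 0.54843 kg m².
Solid cylinder: I_cm = (1/2)MR² = (1/2)(3.04)(0.432)² = 0.28367 kg m²; centre at d = 0.288 m, so I = I_cm + Md² gives I = 0.28367 + (3.04)(0.288)² = 0.53582 kg m².
Point mass: I_cm = 0; centre at d = 0.265 m, so I = I_cm + Md² gives I = 0 + (2.92)(0.265)² = 0.20506 kg m².
Total I = 0.009759 + 0.54843 + 0.53582 + 0.20506 = 1.2991 kg m².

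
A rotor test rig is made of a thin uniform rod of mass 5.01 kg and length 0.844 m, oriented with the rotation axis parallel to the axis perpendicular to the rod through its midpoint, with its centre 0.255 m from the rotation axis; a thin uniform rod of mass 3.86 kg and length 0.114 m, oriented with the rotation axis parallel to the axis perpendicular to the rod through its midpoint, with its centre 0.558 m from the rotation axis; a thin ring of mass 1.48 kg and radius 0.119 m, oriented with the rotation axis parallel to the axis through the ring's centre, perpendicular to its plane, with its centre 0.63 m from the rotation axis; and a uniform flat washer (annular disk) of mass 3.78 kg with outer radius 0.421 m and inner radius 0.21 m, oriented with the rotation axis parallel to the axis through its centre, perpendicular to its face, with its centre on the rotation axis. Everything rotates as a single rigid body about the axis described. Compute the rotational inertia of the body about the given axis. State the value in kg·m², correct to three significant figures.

2.86

Thin rod: I_cm = (1/12)ML² = (1/12)(5.01)(0.844)² = 0.2974 kg·m²; centre at d = 0.255 m, so I = I_cm + Md² gives I = 0.2974 + (5.01)(0.255)² = 0.62318 kg·m².
Thin rod: I_cm = (1/12)ML² = (1/12)(3.86)(0.114)² = 0.0041804 kg·m²; centre at d = 0.558 m, so I = I_cm + Md² gives I = 0.0041804 + (3.86)(0.558)² = 1.206 kg·m².
Thin ring: I_cm = MR² = (1.48)(0.119)² = 0.020958 kg·m²; centre at d = 0.63 m, so I = I_cm + Md² gives I = 0.020958 + (1.48)(0.63)² = 0.60837 kg·m².
Annular disk: I_cm = (1/2)M(R²+r²) = (1/2)(3.78)[(0.421)² + (0.21)²] = 0.41833 kg·m²; axis through the centre, so I = 0.41833 kg·m².
Total I = 0.62318 + 1.206 + 0.60837 + 0.41833 = 2.8559 kg·m².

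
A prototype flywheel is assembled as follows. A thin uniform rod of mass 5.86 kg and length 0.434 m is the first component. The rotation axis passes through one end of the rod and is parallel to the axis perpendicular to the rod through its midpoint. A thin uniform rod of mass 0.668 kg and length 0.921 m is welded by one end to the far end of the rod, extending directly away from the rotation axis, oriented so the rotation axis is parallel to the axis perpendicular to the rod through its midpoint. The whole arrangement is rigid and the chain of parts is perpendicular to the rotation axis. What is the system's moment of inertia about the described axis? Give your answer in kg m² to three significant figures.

0.950

Thin rod: I_cm = (1/12)ML² = (1/12)(5.86)(0.434)² = 0.091981 kg m²; centre at d = 0.217 m, so I = I_cm + Md² gives I = 0.091981 + (5.86)(0.217)² = 0.36792 kg m².
Thin rod: I_cm = (1/12)ML² = (1/12)(0.668)(0.921)² = 0.047219 kg m²; centre at d = 0.217 + 0.217 + 0.4605 = 0.8945 m, so I = I_cm + Md² gives I = 0.047219 + (0.668)(0.8945)² = 0.58171 kg m².
Total I = 0.36792 + 0.58171 = 0.94963 kg m².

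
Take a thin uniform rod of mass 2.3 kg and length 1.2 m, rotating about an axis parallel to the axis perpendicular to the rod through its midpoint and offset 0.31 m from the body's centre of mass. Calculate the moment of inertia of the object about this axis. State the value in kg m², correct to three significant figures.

0.497

I_cm = (1/12)ML² = (1/12)(2.3)(1.2)² = 0.276 kg m²; centre at d = 0.31 m, so I = I_cm + Md² gives I = 0.276 + (2.3)(0.31)² = 0.49703 kg m².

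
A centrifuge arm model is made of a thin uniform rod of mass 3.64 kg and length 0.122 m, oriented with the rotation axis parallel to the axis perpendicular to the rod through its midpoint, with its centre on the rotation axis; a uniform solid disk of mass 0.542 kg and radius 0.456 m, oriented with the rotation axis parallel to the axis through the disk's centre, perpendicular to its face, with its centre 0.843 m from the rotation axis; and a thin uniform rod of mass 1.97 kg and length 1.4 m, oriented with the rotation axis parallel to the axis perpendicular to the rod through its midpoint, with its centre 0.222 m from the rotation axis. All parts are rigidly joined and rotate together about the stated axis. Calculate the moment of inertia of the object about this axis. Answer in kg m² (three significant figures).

Thin rod: I_cm = (1/12)ML² = (1/12)(3.64)(0.122)² = 0.0045148 kg m²; axis through the centre, so I = 0.0045148 kg m².
Solid disk: I_cm = (1/2)MR² = (1/2)(0.542)(0.456)² = 0.056351 kg m²; centre at d = 0.843 m, so I = I_cm + Md² gives I = 0.056351 + (0.542)(0.843)² = 0.44152 kg m².
Thin rod: I_cm = (1/12)ML² = (1/12)(1.97)(1.4)² = 0.32177 kg m²; centre at d = 0.222 m, so I = I_cm + Md² gives I = 0.32177 + (1.97)(0.222)² = 0.41886 kg m².
Total I = 0.0045148 + 0.44152 + 0.41886 = 0.86489 kg m².

0.865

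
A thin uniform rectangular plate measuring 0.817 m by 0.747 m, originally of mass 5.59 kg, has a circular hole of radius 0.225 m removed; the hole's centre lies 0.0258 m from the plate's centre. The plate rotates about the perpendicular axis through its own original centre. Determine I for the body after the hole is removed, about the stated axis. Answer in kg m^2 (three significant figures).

Unpierced body about its centre: I₀ = (1/12)M(a²+b²) = (1/12)(5.59)[(0.817)² + (0.747)²] = 0.57088 kg m^2.
The removed disk has mass m = M·πr²/(ab) = (5.59)·π(0.225)²/(0.817·0.747) = 1.4567 kg (same uniform areal density).
Its moment of inertia about the rotation axis (parallel-axis theorem): I_hole = (1/2)mr² + md² = (1/2)(1.4567)(0.225)² + (1.4567)(0.0258)² = 0.037844 kg m^2.
Treating the hole as negative mass, I = I₀ − I_hole = 0.57088 − 0.037844 = 0.53303 kg m^2.

0.533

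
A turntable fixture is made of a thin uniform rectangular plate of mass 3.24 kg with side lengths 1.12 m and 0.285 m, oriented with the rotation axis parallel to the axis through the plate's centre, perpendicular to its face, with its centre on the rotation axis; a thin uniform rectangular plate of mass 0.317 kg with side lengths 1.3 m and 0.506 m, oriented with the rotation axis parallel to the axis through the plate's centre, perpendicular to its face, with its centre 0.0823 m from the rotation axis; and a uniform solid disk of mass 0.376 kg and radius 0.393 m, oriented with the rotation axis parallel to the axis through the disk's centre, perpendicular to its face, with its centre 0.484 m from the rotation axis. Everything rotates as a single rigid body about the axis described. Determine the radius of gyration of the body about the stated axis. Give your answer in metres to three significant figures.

0.368

Rectangular plate: I_cm = (1/12)M(a²+b²) = (1/12)(3.24)[(1.12)² + (0.285)²] = 0.36062 kg·m²; axis through the centre, so I = 0.36062 kg·m².
Rectangular plate: I_cm = (1/12)M(a²+b²) = (1/12)(0.317)[(1.3)² + (0.506)²] = 0.051408 kg·m²; centre at d = 0.0823 m, so the parallel axis theorem gives I = 0.051408 + (0.317)(0.0823)² = 0.053555 kg·m².
Solid disk: I_cm = (1/2)MR² = (1/2)(0.376)(0.393)² = 0.029036 kg·m²; centre at d = 0.484 m, so the parallel axis theorem gives I = 0.029036 + (0.376)(0.484)² = 0.11712 kg·m².
Total I = 0.53129 kg·m²; total mass M = 3.933 kg.
k = √(I/M) = √(0.53129/3.933) = 0.36754 m.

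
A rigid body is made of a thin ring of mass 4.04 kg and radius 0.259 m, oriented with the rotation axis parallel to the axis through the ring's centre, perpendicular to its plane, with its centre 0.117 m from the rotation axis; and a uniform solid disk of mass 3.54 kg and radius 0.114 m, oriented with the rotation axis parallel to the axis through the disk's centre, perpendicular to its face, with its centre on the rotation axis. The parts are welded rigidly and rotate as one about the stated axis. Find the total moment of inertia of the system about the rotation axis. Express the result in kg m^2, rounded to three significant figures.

Thin ring: I_cm = MR² = (4.04)(0.259)² = 0.27101 kg m^2; centre at d = 0.117 m, so the parallel axis theorem gives I = 0.27101 + (4.04)(0.117)² = 0.32631 kg m^2.
Solid disk: I_cm = (1/2)MR² = (1/2)(3.54)(0.114)² = 0.023003 kg m^2; axis through the centre, so I = 0.023003 kg m^2.
Total I = 0.32631 + 0.023003 = 0.34931 kg m^2.

0.349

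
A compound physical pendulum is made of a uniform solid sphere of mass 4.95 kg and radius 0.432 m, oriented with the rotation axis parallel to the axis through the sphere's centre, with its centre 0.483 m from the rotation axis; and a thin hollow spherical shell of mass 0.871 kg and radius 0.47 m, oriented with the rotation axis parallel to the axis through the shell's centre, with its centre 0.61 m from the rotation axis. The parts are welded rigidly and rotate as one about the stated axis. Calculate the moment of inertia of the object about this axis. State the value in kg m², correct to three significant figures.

Solid sphere: I_cm = (2/5)MR² = (2/5)(4.95)(0.432)² = 0.36952 kg m²; centre at d = 0.483 m, so the parallel axis theorem gives I = 0.36952 + (4.95)(0.483)² = 1.5243 kg m².
Spherical shell: I_cm = (2/3)MR² = (2/3)(0.871)(0.47)² = 0.12827 kg m²; centre at d = 0.61 m, so the parallel axis theorem gives I = 0.12827 + (0.871)(0.61)² = 0.45237 kg m².
Total I = 1.5243 + 0.45237 = 1.9767 kg m².

1.98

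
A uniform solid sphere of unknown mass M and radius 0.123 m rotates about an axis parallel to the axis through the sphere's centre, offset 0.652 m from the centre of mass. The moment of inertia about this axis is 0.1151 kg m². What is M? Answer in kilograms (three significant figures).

0.267

I = I_cm + Md² = (2/5)MR² + Md² = M·[0.4·(0.123)² + (0.652)²] = M·0.43116.
So M = 0.1151 / 0.43116 = 0.26696 kg.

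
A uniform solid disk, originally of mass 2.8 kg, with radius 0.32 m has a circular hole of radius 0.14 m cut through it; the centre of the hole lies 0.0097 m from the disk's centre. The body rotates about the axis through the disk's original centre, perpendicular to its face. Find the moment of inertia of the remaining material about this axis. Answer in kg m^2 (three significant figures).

Unpierced body about its centre: I₀ = (1/2)MR² = (1/2)(2.8)(0.32)² = 0.14336 kg m^2.
The removed disk has mass m = M·(r/R)² = (2.8)(0.14/0.32)² = 0.53594 kg (same uniform areal density).
Its moment of inertia about the rotation axis (parallel-axis theorem): I_hole = (1/2)mr² + md² = (1/2)(0.53594)(0.14)² + (0.53594)(0.0097)² = 0.0053026 kg m^2.
Treating the hole as negative mass, I = I₀ − I_hole = 0.14336 − 0.0053026 = 0.13806 kg m^2.

0.138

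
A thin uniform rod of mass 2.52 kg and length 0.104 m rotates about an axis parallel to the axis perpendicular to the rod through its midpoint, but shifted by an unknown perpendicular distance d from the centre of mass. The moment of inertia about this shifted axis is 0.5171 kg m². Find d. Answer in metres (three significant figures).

About the centre-of-mass axis, I_cm = (1/12)ML² = (1/12)(2.52)(0.104)² = 0.0022714 kg m².
Parallel axis theorem: I = I_cm + Md², so Md² = 0.5171 − 0.0022714 = 0.51483 kg m².
d = √(0.51483 / 2.52) = 0.45199 m.

0.452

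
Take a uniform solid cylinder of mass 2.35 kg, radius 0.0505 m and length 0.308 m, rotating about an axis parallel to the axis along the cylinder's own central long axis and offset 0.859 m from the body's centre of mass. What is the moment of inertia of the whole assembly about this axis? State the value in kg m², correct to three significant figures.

I_cm = (1/2)MR² = (1/2)(2.35)(0.0505)² = 0.0029965 kg m²; centre at d = 0.859 m, so the parallel axis theorem gives I = 0.0029965 + (2.35)(0.859)² = 1.737 kg m².

1.74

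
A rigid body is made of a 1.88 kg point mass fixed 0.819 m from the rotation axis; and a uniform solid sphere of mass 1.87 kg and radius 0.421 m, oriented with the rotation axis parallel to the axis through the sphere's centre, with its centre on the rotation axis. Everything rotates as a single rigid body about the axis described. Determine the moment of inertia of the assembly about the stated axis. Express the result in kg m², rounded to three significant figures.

Point mass: I_cm = 0; centre at d = 0.819 m, so the parallel axis theorem gives I = 0 + (1.88)(0.819)² = 1.261 kg m².
Solid sphere: I_cm = (2/5)MR² = (2/5)(1.87)(0.421)² = 0.13258 kg m²; axis through the centre, so I = 0.13258 kg m².
Total I = 1.261 + 0.13258 = 1.3936 kg m².

1.39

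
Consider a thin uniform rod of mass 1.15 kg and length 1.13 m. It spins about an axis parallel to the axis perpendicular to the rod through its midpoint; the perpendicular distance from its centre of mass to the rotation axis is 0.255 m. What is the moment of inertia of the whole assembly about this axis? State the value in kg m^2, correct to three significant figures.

I_cm = (1/12)ML² = (1/12)(1.15)(1.13)² = 0.12237 kg m^2; centre at d = 0.255 m, so I = I_cm + Md² gives I = 0.12237 + (1.15)(0.255)² = 0.19715 kg m^2.

0.197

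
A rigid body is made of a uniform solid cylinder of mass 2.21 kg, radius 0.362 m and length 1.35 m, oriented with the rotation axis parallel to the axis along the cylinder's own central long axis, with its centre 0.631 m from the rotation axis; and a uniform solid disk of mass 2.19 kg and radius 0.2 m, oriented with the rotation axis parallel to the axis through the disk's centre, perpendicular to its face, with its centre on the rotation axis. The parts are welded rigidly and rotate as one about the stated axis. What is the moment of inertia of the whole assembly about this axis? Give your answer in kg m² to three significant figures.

Solid cylinder: I_cm = (1/2)MR² = (1/2)(2.21)(0.362)² = 0.1448 kg m²; centre at d = 0.631 m, so I = I_cm + Md² gives I = 0.1448 + (2.21)(0.631)² = 1.0247 kg m².
Solid disk: I_cm = (1/2)MR² = (1/2)(2.19)(0.2)² = 0.0438 kg m²; axis through the centre, so I = 0.0438 kg m².
Total I = 1.0247 + 0.0438 = 1.0685 kg m².

1.07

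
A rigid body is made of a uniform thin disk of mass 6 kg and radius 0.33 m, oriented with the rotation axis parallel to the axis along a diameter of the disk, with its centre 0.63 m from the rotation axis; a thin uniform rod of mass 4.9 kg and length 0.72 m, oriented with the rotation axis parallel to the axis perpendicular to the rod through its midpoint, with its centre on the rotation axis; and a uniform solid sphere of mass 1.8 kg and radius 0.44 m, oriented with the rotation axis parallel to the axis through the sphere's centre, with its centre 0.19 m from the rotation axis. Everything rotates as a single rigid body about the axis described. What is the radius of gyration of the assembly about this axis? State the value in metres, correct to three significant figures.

Thin disk: I_cm = (1/4)MR² = (1/4)(6)(0.33)² = 0.16335 kg m²; centre at d = 0.63 m, so I = I_cm + Md² gives I = 0.16335 + (6)(0.63)² = 2.5448 kg m².
Thin rod: I_cm = (1/12)ML² = (1/12)(4.9)(0.72)² = 0.21168 kg m²; axis through the centre, so I = 0.21168 kg m².
Solid sphere: I_cm = (2/5)MR² = (2/5)(1.8)(0.44)² = 0.13939 kg m²; centre at d = 0.19 m, so I = I_cm + Md² gives I = 0.13939 + (1.8)(0.19)² = 0.20437 kg m².
Total I = 2.9608 kg m²; total mass M = 12.7 kg.
k = √(I/M) = √(2.9608/12.7) = 0.48284 m.

0.483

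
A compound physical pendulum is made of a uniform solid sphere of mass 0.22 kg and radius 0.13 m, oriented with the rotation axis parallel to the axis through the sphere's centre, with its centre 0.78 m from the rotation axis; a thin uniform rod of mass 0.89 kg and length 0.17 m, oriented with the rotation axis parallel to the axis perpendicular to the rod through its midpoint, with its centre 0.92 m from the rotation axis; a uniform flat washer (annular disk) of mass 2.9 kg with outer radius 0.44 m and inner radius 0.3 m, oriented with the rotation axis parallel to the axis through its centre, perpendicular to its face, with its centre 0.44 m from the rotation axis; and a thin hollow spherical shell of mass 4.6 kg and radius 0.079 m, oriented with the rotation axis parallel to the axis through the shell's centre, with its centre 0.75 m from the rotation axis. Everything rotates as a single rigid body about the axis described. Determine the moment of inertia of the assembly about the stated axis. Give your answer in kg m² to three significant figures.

Solid sphere: I_cm = (2/5)MR² = (2/5)(0.22)(0.13)² = 0.0014872 kg m²; centre at d = 0.78 m, so the parallel axis theorem gives I = 0.0014872 + (0.22)(0.78)² = 0.13534 kg m².
Thin rod: I_cm = (1/12)ML² = (1/12)(0.89)(0.17)² = 0.0021434 kg m²; centre at d = 0.92 m, so the parallel axis theorem gives I = 0.0021434 + (0.89)(0.92)² = 0.75544 kg m².
Annular disk: I_cm = (1/2)M(R²+r²) = (1/2)(2.9)[(0.44)² + (0.3)²] = 0.41122 kg m²; centre at d = 0.44 m, so the parallel axis theorem gives I = 0.41122 + (2.9)(0.44)² = 0.97266 kg m².
Spherical shell: I_cm = (2/3)MR² = (2/3)(4.6)(0.079)² = 0.019139 kg m²; centre at d = 0.75 m, so the parallel axis theorem gives I = 0.019139 + (4.6)(0.75)² = 2.6066 kg m².
Total I = 0.13534 + 0.75544 + 0.97266 + 2.6066 = 4.4701 kg m².

4.47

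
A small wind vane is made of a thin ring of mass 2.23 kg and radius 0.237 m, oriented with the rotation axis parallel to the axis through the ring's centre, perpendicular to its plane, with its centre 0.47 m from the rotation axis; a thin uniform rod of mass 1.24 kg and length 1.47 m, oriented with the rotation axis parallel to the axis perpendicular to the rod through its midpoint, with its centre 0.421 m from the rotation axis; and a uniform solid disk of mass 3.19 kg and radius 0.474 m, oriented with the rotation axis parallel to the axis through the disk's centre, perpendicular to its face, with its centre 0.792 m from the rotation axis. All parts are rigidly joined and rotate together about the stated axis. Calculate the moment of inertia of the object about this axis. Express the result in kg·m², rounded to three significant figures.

3.42

Thin ring: I_cm = MR² = (2.23)(0.237)² = 0.12526 kg·m²; centre at d = 0.47 m, so I = I_cm + Md² gives I = 0.12526 + (2.23)(0.47)² = 0.61786 kg·m².
Thin rod: I_cm = (1/12)ML² = (1/12)(1.24)(1.47)² = 0.22329 kg·m²; centre at d = 0.421 m, so I = I_cm + Md² gives I = 0.22329 + (1.24)(0.421)² = 0.44307 kg·m².
Solid disk: I_cm = (1/2)MR² = (1/2)(3.19)(0.474)² = 0.35836 kg·m²; centre at d = 0.792 m, so I = I_cm + Md² gives I = 0.35836 + (3.19)(0.792)² = 2.3593 kg·m².
Total I = 0.61786 + 0.44307 + 2.3593 = 3.4203 kg·m².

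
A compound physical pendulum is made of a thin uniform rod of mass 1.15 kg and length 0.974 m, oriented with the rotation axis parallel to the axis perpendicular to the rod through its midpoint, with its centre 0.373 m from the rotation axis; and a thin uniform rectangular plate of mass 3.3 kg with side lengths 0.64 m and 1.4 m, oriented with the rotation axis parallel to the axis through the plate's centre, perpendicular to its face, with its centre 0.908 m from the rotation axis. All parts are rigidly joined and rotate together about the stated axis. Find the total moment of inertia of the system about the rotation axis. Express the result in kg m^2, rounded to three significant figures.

Thin rod: I_cm = (1/12)ML² = (1/12)(1.15)(0.974)² = 0.090915 kg m^2; centre at d = 0.373 m, so I = I_cm + Md² gives I = 0.090915 + (1.15)(0.373)² = 0.25091 kg m^2.
Rectangular plate: I_cm = (1/12)M(a²+b²) = (1/12)(3.3)[(0.64)² + (1.4)²] = 0.65164 kg m^2; centre at d = 0.908 m, so I = I_cm + Md² gives I = 0.65164 + (3.3)(0.908)² = 3.3724 kg m^2.
Total I = 0.25091 + 3.3724 = 3.6233 kg m^2.

3.62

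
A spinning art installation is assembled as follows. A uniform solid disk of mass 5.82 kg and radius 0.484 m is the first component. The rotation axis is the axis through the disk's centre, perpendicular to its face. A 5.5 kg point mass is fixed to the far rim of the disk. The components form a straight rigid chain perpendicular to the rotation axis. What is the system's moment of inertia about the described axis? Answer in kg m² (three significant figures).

1.97

Solid disk: I_cm = (1/2)MR² = (1/2)(5.82)(0.484)² = 0.68168 kg m²; axis through the centre, so I = 0.68168 kg m².
Point mass: I_cm = 0; centre at d = 0.484 m, so I = I_cm + Md² gives I = 0 + (5.5)(0.484)² = 1.2884 kg m².
Total I = 0.68168 + 1.2884 = 1.9701 kg m².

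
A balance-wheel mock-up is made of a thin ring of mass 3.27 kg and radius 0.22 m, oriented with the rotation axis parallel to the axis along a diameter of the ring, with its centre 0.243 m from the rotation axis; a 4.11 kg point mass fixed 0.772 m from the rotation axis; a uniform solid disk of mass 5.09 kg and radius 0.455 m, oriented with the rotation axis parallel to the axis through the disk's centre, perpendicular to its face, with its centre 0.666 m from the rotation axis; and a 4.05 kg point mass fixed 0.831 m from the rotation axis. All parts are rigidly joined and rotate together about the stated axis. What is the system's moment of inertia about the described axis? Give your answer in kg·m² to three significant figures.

Thin ring: I_cm = (1/2)MR² = (1/2)(3.27)(0.22)² = 0.079134 kg·m²; centre at d = 0.243 m, so I = I_cm + Md² gives I = 0.079134 + (3.27)(0.243)² = 0.27222 kg·m².
Point mass: I_cm = 0; centre at d = 0.772 m, so I = I_cm + Md² gives I = 0 + (4.11)(0.772)² = 2.4495 kg·m².
Solid disk: I_cm = (1/2)MR² = (1/2)(5.09)(0.455)² = 0.52688 kg·m²; centre at d = 0.666 m, so I = I_cm + Md² gives I = 0.52688 + (5.09)(0.666)² = 2.7846 kg·m².
Point mass: I_cm = 0; centre at d = 0.831 m, so I = I_cm + Md² gives I = 0 + (4.05)(0.831)² = 2.7968 kg·m².
Total I = 0.27222 + 2.4495 + 2.7846 + 2.7968 = 8.3031 kg·m².

8.30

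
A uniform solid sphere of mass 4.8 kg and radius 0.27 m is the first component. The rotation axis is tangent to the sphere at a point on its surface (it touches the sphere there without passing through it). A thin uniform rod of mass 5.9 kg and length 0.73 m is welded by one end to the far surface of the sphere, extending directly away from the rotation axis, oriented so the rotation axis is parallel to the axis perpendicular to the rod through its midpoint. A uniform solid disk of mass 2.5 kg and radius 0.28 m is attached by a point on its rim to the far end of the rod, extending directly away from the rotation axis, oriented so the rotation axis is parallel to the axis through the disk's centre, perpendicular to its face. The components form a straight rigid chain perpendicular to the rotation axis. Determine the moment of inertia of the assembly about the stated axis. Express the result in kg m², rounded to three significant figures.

11.7

Solid sphere: I_cm = (2/5)MR² = (2/5)(4.8)(0.27)² = 0.13997 kg m²; centre at d = 0.27 m, so I = I_cm + Md² gives I = 0.13997 + (4.8)(0.27)² = 0.48989 kg m².
Thin rod: I_cm = (1/12)ML² = (1/12)(5.9)(0.73)² = 0.26201 kg m²; centre at d = 0.27 + 0.27 + 0.365 = 0.905 m, so I = I_cm + Md² gives I = 0.26201 + (5.9)(0.905)² = 5.0943 kg m².
Solid disk: I_cm = (1/2)MR² = (1/2)(2.5)(0.28)² = 0.098 kg m²; centre at d = 0.27 + 0.27 + 0.365 + 0.365 + 0.28 = 1.55 m, so I = I_cm + Md² gives I = 0.098 + (2.5)(1.55)² = 6.1043 kg m².
Total I = 0.48989 + 5.0943 + 6.1043 = 11.688 kg m².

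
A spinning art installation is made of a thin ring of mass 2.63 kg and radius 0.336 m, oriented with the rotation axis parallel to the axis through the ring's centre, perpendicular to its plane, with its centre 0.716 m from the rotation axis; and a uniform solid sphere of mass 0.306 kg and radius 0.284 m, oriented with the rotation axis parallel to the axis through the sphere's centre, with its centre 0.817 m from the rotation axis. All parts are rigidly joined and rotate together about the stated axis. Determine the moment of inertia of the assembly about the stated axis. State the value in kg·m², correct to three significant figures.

1.86

Thin ring: I_cm = MR² = (2.63)(0.336)² = 0.29692 kg·m²; centre at d = 0.716 m, so I = I_cm + Md² gives I = 0.29692 + (2.63)(0.716)² = 1.6452 kg·m².
Solid sphere: I_cm = (2/5)MR² = (2/5)(0.306)(0.284)² = 0.0098723 kg·m²; centre at d = 0.817 m, so I = I_cm + Md² gives I = 0.0098723 + (0.306)(0.817)² = 0.21412 kg·m².
Total I = 1.6452 + 0.21412 = 1.8593 kg·m².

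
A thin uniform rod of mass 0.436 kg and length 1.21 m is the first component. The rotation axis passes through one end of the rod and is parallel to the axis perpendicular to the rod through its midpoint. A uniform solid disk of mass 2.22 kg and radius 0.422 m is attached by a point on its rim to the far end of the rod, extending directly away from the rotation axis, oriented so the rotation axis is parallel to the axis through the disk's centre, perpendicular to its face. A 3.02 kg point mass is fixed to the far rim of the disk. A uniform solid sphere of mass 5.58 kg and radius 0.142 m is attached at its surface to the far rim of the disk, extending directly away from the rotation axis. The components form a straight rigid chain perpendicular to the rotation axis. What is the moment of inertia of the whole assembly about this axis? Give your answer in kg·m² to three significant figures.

Thin rod: I_cm = (1/12)ML² = (1/12)(0.436)(1.21)² = 0.053196 kg·m²; centre at d = 0.605 m, so the parallel axis theorem gives I = 0.053196 + (0.436)(0.605)² = 0.21278 kg·m².
Solid disk: I_cm = (1/2)MR² = (1/2)(2.22)(0.422)² = 0.19767 kg·m²; centre at d = 0.605 + 0.605 + 0.422 = 1.632 m, so the parallel axis theorem gives I = 0.19767 + (2.22)(1.632)² = 6.1105 kg·m².
Point mass: I_cm = 0; centre at d = 0.605 + 0.605 + 0.422 + 0.422 = 2.054 m, so the parallel axis theorem gives I = 0 + (3.02)(2.054)² = 12.741 kg·m².
Solid sphere: I_cm = (2/5)MR² = (2/5)(5.58)(0.142)² = 0.045006 kg·m²; centre at d = 0.605 + 0.605 + 0.422 + 0.422 + 0.142 = 2.196 m, so the parallel axis theorem gives I = 0.045006 + (5.58)(2.196)² = 26.954 kg·m².
Total I = 0.21278 + 6.1105 + 12.741 + 26.954 = 46.018 kg·m².

46.0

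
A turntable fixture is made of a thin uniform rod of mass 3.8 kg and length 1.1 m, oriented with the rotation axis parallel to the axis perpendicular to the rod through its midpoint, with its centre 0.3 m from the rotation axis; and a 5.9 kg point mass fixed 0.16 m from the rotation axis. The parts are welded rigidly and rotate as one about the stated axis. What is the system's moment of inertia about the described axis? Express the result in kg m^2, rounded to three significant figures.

0.876

Thin rod: I_cm = (1/12)ML² = (1/12)(3.8)(1.1)² = 0.38317 kg m^2; centre at d = 0.3 m, so the parallel axis theorem gives I = 0.38317 + (3.8)(0.3)² = 0.72517 kg m^2.
Point mass: I_cm = 0; centre at d = 0.16 m, so the parallel axis theorem gives I = 0 + (5.9)(0.16)² = 0.15104 kg m^2.
Total I = 0.72517 + 0.15104 = 0.87621 kg m^2.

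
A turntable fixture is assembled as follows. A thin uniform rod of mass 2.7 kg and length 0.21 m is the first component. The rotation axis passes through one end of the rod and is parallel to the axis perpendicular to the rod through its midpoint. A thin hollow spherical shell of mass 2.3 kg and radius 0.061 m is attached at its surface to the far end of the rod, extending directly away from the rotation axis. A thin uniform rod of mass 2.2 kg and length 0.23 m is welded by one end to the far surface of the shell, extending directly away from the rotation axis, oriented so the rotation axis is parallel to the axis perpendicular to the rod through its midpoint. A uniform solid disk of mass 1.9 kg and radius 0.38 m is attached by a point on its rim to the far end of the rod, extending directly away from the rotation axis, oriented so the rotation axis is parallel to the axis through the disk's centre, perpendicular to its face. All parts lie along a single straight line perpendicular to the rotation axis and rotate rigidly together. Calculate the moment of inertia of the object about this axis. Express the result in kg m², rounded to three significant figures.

2.49

Thin rod: I_cm = (1/12)ML² = (1/12)(2.7)(0.21)² = 0.0099225 kg m²; centre at d = 0.105 m, so I = I_cm + Md² gives I = 0.0099225 + (2.7)(0.105)² = 0.03969 kg m².
Spherical shell: I_cm = (2/3)MR² = (2/3)(2.3)(0.061)² = 0.0057055 kg m²; centre at d = 0.105 + 0.105 + 0.061 = 0.271 m, so I = I_cm + Md² gives I = 0.0057055 + (2.3)(0.271)² = 0.17462 kg m².
Thin rod: I_cm = (1/12)ML² = (1/12)(2.2)(0.23)² = 0.0096983 kg m²; centre at d = 0.105 + 0.105 + 0.061 + 0.061 + 0.115 = 0.447 m, so I = I_cm + Md² gives I = 0.0096983 + (2.2)(0.447)² = 0.44928 kg m².
Solid disk: I_cm = (1/2)MR² = (1/2)(1.9)(0.38)² = 0.13718 kg m²; centre at d = 0.105 + 0.105 + 0.061 + 0.061 + 0.115 + 0.115 + 0.38 = 0.942 m, so I = I_cm + Md² gives I = 0.13718 + (1.9)(0.942)² = 1.8232 kg m².
Total I = 0.03969 + 0.17462 + 0.44928 + 1.8232 = 2.4868 kg m².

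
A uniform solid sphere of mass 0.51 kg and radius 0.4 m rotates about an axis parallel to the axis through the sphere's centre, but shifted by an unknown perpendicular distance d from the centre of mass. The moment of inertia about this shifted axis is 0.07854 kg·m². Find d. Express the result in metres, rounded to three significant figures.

0.300

About the centre-of-mass axis, I_cm = (2/5)MR² = (2/5)(0.51)(0.4)² = 0.03264 kg·m².
Parallel axis theorem: I = I_cm + Md², so Md² = 0.07854 − 0.03264 = 0.0459 kg·m².
d = √(0.0459 / 0.51) = 0.3 m.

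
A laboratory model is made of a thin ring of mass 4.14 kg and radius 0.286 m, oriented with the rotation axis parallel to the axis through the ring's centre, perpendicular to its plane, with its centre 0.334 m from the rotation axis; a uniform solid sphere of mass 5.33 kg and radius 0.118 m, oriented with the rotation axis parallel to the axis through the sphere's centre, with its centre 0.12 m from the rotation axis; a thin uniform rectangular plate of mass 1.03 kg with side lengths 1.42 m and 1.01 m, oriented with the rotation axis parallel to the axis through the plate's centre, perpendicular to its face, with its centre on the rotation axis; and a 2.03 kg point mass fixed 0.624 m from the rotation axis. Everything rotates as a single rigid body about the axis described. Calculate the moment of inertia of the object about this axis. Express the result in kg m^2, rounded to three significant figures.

1.96

Thin ring: I_cm = MR² = (4.14)(0.286)² = 0.33864 kg m^2; centre at d = 0.334 m, so I = I_cm + Md² gives I = 0.33864 + (4.14)(0.334)² = 0.80048 kg m^2.
Solid sphere: I_cm = (2/5)MR² = (2/5)(5.33)(0.118)² = 0.029686 kg m^2; centre at d = 0.12 m, so I = I_cm + Md² gives I = 0.029686 + (5.33)(0.12)² = 0.10644 kg m^2.
Rectangular plate: I_cm = (1/12)M(a²+b²) = (1/12)(1.03)[(1.42)² + (1.01)²] = 0.26063 kg m^2; axis through the centre, so I = 0.26063 kg m^2.
Point mass: I_cm = 0; centre at d = 0.624 m, so I = I_cm + Md² gives I = 0 + (2.03)(0.624)² = 0.79043 kg m^2.
Total I = 0.80048 + 0.10644 + 0.26063 + 0.79043 = 1.958 kg m^2.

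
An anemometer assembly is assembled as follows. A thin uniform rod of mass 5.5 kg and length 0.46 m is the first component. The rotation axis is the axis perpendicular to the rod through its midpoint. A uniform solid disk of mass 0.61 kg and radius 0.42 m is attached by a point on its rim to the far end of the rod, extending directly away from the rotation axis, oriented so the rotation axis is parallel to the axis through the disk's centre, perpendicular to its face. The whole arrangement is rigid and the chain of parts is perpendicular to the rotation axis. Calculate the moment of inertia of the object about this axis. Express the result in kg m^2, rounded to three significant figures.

0.409

Thin rod: I_cm = (1/12)ML² = (1/12)(5.5)(0.46)² = 0.096983 kg m^2; axis through the centre, so I = 0.096983 kg m^2.
Solid disk: I_cm = (1/2)MR² = (1/2)(0.61)(0.42)² = 0.053802 kg m^2; centre at d = 0.23 + 0.42 = 0.65 m, so the parallel axis theorem gives I = 0.053802 + (0.61)(0.65)² = 0.31153 kg m^2.
Total I = 0.096983 + 0.31153 = 0.40851 kg m^2.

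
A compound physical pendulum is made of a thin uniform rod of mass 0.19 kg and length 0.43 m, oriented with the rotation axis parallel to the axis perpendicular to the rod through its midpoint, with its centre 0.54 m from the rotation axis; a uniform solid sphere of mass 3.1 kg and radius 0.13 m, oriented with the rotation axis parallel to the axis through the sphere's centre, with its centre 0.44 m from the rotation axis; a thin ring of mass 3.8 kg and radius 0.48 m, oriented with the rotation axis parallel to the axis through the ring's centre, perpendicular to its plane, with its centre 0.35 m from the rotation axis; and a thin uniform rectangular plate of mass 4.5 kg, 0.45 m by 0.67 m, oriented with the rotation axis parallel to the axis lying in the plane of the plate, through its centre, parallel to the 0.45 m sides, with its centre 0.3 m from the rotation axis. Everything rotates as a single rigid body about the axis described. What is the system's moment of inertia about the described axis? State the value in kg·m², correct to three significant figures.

2.59

Thin rod: I_cm = (1/12)ML² = (1/12)(0.19)(0.43)² = 0.0029276 kg·m²; centre at d = 0.54 m, so the parallel axis theorem gives I = 0.0029276 + (0.19)(0.54)² = 0.058332 kg·m².
Solid sphere: I_cm = (2/5)MR² = (2/5)(3.1)(0.13)² = 0.020956 kg·m²; centre at d = 0.44 m, so the parallel axis theorem gives I = 0.020956 + (3.1)(0.44)² = 0.62112 kg·m².
Thin ring: I_cm = MR² = (3.8)(0.48)² = 0.87552 kg·m²; centre at d = 0.35 m, so the parallel axis theorem gives I = 0.87552 + (3.8)(0.35)² = 1.341 kg·m².
Rectangular plate: I_cm = (1/12)Mb² = (1/12)(4.5)(0.67)² = 0.16834 kg·m²; centre at d = 0.3 m, so the parallel axis theorem gives I = 0.16834 + (4.5)(0.3)² = 0.57334 kg·m².
Total I = 0.058332 + 0.62112 + 1.341 + 0.57334 = 2.5938 kg·m².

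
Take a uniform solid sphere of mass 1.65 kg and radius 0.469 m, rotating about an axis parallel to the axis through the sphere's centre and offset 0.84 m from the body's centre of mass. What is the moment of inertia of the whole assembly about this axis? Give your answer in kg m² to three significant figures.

I_cm = (2/5)MR² = (2/5)(1.65)(0.469)² = 0.14517 kg m²; centre at d = 0.84 m, so the parallel axis theorem gives I = 0.14517 + (1.65)(0.84)² = 1.3094 kg m².

1.31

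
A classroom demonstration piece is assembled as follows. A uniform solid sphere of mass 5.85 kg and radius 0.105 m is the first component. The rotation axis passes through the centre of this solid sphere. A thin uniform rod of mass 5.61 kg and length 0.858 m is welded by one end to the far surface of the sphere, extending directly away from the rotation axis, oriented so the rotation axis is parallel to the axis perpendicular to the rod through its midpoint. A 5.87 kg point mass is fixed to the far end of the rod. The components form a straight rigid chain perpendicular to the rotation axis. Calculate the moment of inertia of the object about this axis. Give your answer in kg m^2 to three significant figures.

Solid sphere: I_cm = (2/5)MR² = (2/5)(5.85)(0.105)² = 0.025798 kg m^2; axis through the centre, so I = 0.025798 kg m^2.
Thin rod: I_cm = (1/12)ML² = (1/12)(5.61)(0.858)² = 0.34416 kg m^2; centre at d = 0.105 + 0.429 = 0.534 m, so I = I_cm + Md² gives I = 0.34416 + (5.61)(0.534)² = 1.9439 kg m^2.
Point mass: I_cm = 0; centre at d = 0.105 + 0.429 + 0.429 = 0.963 m, so I = I_cm + Md² gives I = 0 + (5.87)(0.963)² = 5.4437 kg m^2.
Total I = 0.025798 + 1.9439 + 5.4437 = 7.4133 kg m^2.

7.41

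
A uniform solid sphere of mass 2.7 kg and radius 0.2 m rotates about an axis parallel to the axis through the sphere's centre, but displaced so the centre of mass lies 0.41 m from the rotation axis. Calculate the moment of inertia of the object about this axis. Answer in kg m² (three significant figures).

0.497

I_cm = (2/5)MR² = (2/5)(2.7)(0.2)² = 0.0432 kg m²; centre at d = 0.41 m, so the parallel axis theorem gives I = 0.0432 + (2.7)(0.41)² = 0.49707 kg m².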